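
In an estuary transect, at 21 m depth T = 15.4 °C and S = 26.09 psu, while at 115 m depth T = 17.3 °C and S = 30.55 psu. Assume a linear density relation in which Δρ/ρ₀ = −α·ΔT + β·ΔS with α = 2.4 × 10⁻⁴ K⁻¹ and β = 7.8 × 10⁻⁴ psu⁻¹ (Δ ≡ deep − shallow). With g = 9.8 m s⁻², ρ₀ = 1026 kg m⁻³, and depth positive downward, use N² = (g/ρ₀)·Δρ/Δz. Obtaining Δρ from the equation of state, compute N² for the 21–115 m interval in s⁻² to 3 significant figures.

ΔT = +1.9 K, ΔS = +4.46 psu (deep − shallow).
Δρ/ρ₀ = −αΔT + βΔS = -4.56 × 10⁻⁴ + 3.4788 × 10⁻³ = 3.0228 × 10⁻³, so Δρ ≈ 3.101 kg m⁻³.
N² = (g/ρ₀)·Δρ/Δz = g·(Δρ/ρ₀)/Δz = 9.8 × 3.0228 × 10⁻³ / 94 = 3.1514 × 10⁻⁴ s⁻² ≈ 3.15 × 10⁻⁴ s⁻².

3.15 × 10⁻⁴ s⁻²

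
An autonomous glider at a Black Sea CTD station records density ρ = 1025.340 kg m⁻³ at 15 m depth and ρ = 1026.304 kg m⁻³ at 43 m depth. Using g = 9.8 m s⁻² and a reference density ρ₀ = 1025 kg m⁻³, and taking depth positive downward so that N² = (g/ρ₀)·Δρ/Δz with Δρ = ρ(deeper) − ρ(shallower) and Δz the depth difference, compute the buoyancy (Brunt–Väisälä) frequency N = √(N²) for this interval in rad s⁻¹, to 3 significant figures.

0.0181 rad s⁻¹

Δρ = 1026.304 − 1025.340 = 0.964 kg m⁻³ over Δz = 43 − 15 = 28 m.
N² = (9.8/1025) × (0.964/28) = 3.2917 × 10⁻⁴ s⁻².
N = √(3.2917 × 10⁻⁴) = 0.018143 rad s⁻¹ ≈ 0.0181 rad s⁻¹.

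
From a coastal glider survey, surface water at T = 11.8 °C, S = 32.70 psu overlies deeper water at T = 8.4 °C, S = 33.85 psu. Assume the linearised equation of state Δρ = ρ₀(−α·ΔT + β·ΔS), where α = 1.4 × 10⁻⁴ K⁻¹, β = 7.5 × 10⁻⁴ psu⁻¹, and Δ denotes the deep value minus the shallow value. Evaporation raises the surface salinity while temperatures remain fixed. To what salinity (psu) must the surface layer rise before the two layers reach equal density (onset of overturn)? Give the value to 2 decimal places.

34.48 psu

Neutral buoyancy requires −α(T_deep − T_surf) + β(S_deep − S_surf′) = 0.
S_surf′ = S_deep − (α/β)·ΔT = 33.85 − (1.4 × 10⁻⁴/7.5 × 10⁻⁴)·(-3.4) = 34.4847 psu.
Increase required: 34.4847 − 32.70 = 1.7847 psu.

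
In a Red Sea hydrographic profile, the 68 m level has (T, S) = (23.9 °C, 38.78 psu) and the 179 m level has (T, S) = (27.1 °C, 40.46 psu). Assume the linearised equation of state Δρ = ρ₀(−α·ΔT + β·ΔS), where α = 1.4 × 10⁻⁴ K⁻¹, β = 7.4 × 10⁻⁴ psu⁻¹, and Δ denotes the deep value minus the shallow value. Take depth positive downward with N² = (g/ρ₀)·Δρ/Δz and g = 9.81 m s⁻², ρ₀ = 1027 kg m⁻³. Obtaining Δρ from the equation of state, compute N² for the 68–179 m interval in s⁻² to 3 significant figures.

ΔT = +3.2 K, ΔS = +1.68 psu (deep − shallow).
Δρ/ρ₀ = −αΔT + βΔS = -4.48 × 10⁻⁴ + 1.2432 × 10⁻³ = 7.952 × 10⁻⁴, so Δρ ≈ 0.8167 kg m⁻³.
N² = (g/ρ₀)·Δρ/Δz = g·(Δρ/ρ₀)/Δz = 9.81 × 7.952 × 10⁻⁴ / 111 = 7.0278 × 10⁻⁵ s⁻² ≈ 7.03 × 10⁻⁵ s⁻².

7.03 × 10⁻⁵ s⁻²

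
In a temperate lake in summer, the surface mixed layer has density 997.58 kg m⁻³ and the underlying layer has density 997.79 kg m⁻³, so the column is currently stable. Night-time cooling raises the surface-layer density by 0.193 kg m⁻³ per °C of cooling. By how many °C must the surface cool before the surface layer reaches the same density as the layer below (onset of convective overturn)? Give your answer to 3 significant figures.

1.09 °C

Density deficit of the surface layer: 997.79 − 997.58 = 0.21 kg m⁻³.
Required change = 0.21 / 0.193 = 1.09 °C.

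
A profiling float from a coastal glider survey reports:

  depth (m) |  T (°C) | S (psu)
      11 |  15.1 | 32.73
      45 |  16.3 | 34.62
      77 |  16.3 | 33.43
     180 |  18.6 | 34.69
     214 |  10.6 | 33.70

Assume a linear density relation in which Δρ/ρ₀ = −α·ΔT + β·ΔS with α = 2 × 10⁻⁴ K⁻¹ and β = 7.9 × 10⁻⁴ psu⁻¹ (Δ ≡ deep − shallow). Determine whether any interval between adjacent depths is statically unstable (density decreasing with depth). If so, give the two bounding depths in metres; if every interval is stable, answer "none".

45–77 m

Evaluate Δρ/ρ₀ = −αΔT + βΔS across each adjacent pair:
  11–45 m: −αΔT+βΔS = −(2 × 10⁻⁴)(+1.2)+(7.9 × 10⁻⁴)(+1.89) = 1.3 × 10⁻³ → stable
  45–77 m: −αΔT+βΔS = −(2 × 10⁻⁴)(+0.0)+(7.9 × 10⁻⁴)(-1.19) = -9.4 × 10⁻⁴ → UNSTABLE
  77–180 m: −αΔT+βΔS = −(2 × 10⁻⁴)(+2.3)+(7.9 × 10⁻⁴)(+1.26) = 5.4 × 10⁻⁴ → stable
  180–214 m: −αΔT+βΔS = −(2 × 10⁻⁴)(-8.0)+(7.9 × 10⁻⁴)(-0.99) = 8.2 × 10⁻⁴ → stable
The 45–77 m interval has Δρ < 0: lighter water underlies denser water.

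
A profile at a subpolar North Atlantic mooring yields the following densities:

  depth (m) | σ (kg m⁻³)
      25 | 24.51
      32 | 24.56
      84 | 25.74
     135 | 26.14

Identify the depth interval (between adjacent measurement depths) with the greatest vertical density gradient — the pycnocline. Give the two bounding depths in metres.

Compute the density gradient over each adjacent pair:
  25–32 m: Δρ/Δz = 0.05/7 = 7.1 × 10⁻³ kg m⁻⁴
  32–84 m: Δρ/Δz = 1.18/52 = 0.023 kg m⁻⁴
  84–135 m: Δρ/Δz = 0.40/51 = 7.8 × 10⁻³ kg m⁻⁴
The largest gradient is in the 32–84 m interval — the pycnocline.

32–84 m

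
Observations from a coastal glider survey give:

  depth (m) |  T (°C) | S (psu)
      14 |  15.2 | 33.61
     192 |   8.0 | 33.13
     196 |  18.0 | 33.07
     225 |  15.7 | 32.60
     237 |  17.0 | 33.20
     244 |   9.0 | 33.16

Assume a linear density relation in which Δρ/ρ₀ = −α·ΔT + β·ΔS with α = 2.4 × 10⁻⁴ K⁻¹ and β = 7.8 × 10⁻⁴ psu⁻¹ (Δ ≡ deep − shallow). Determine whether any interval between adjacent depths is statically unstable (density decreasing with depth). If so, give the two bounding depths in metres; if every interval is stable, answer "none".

192–196 m

Evaluate Δρ/ρ₀ = −αΔT + βΔS across each adjacent pair:
  14–192 m: −αΔT+βΔS = −(2.4 × 10⁻⁴)(-7.2)+(7.8 × 10⁻⁴)(-0.48) = 1.4 × 10⁻³ → stable
  192–196 m: −αΔT+βΔS = −(2.4 × 10⁻⁴)(+10.0)+(7.8 × 10⁻⁴)(-0.06) = -2.4 × 10⁻³ → UNSTABLE
  196–225 m: −αΔT+βΔS = −(2.4 × 10⁻⁴)(-2.3)+(7.8 × 10⁻⁴)(-0.47) = 1.9 × 10⁻⁴ → stable
  225–237 m: −αΔT+βΔS = −(2.4 × 10⁻⁴)(+1.3)+(7.8 × 10⁻⁴)(+0.60) = 1.6 × 10⁻⁴ → stable
  237–244 m: −αΔT+βΔS = −(2.4 × 10⁻⁴)(-8.0)+(7.8 × 10⁻⁴)(-0.04) = 1.9 × 10⁻³ → stable
The 192–196 m interval has Δρ < 0: lighter water underlies denser water.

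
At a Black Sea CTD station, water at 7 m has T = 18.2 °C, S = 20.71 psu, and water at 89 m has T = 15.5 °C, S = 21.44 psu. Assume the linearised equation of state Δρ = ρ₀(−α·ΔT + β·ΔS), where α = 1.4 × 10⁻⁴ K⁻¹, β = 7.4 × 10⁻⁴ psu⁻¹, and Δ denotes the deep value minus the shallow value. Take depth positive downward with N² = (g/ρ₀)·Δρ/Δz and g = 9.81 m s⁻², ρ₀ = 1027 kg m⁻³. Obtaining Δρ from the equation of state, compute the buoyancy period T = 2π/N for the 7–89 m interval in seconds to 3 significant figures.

ΔT = -2.7 K, ΔS = +0.73 psu (deep − shallow).
Δρ/ρ₀ = −αΔT + βΔS = 3.78 × 10⁻⁴ + 5.402 × 10⁻⁴ = 9.182 × 10⁻⁴, so Δρ ≈ 0.9430 kg m⁻³.
N² = (g/ρ₀)·Δρ/Δz = g·(Δρ/ρ₀)/Δz = 9.81 × 9.182 × 10⁻⁴ / 82 = 1.0985 × 10⁻⁴ s⁻².
N = √(1.0985 × 10⁻⁴) = 0.010481 rad s⁻¹ → T = 2π/N = 599.48 s ≈ 599 s.

599 s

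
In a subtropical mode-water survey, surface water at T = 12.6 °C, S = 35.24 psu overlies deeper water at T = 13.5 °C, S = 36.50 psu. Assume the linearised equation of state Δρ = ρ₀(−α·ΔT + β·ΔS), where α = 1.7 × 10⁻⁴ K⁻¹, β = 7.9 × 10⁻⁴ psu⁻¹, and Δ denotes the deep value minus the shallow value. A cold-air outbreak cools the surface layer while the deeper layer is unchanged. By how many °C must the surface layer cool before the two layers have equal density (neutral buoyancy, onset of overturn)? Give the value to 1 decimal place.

Neutral buoyancy requires Δρ = 0, i.e. −α(T_deep − T_surf′) + β(S_deep − S_surf) = 0.
T_surf′ = T_deep − (β/α)·ΔS = 13.5 − (7.9 × 10⁻⁴/1.7 × 10⁻⁴)·(+1.26) = 7.645 °C.
Cooling required: 12.6 − (7.645) = 4.955 °C.

5.0 °C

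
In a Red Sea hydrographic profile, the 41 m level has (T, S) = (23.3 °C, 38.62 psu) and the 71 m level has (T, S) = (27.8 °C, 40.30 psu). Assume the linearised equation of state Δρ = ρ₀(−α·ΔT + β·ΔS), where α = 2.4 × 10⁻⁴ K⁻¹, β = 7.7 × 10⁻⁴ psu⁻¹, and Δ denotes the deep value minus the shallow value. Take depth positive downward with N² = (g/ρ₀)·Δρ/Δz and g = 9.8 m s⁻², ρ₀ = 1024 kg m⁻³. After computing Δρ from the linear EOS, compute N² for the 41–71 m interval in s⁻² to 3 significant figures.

6.98 × 10⁻⁵ s⁻²

ΔT = +4.5 K, ΔS = +1.68 psu (deep − shallow).
Δρ/ρ₀ = −αΔT + βΔS = -1.08 × 10⁻³ + 1.2936 × 10⁻³ = 2.136 × 10⁻⁴, so Δρ ≈ 0.2187 kg m⁻³.
N² = (g/ρ₀)·Δρ/Δz = g·(Δρ/ρ₀)/Δz = 9.8 × 2.136 × 10⁻⁴ / 30 = 6.9776 × 10⁻⁵ s⁻² ≈ 6.98 × 10⁻⁵ s⁻².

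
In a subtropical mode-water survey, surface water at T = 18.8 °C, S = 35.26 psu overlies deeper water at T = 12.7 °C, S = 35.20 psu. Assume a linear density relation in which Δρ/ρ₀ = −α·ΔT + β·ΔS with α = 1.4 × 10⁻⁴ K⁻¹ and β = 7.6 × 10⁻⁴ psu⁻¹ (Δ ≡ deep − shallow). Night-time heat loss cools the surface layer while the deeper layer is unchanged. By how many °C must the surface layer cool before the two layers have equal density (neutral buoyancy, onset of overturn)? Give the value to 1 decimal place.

Neutral buoyancy requires Δρ = 0, i.e. −α(T_deep − T_surf′) + β(S_deep − S_surf) = 0.
T_surf′ = T_deep − (β/α)·ΔS = 12.7 − (7.6 × 10⁻⁴/1.4 × 10⁻⁴)·(-0.06) = 13.026 °C.
Cooling required: 18.8 − (13.026) = 5.774 °C.

5.8 °C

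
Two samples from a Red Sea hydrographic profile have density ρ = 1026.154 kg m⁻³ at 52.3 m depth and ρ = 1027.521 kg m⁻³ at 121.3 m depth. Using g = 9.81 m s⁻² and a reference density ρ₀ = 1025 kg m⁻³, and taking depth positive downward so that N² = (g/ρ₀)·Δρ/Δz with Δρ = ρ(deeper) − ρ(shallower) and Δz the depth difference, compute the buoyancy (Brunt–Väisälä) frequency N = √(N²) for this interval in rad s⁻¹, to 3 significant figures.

Δρ = 1027.521 − 1026.154 = 1.367 kg m⁻³ over Δz = 121.3 − 52.3 = 69 m.
N² = (9.81/1025) × (1.367/69) = 1.8961 × 10⁻⁴ s⁻².
N = √(1.8961 × 10⁻⁴) = 0.013770 rad s⁻¹ ≈ 0.0138 rad s⁻¹.

0.0138 rad s⁻¹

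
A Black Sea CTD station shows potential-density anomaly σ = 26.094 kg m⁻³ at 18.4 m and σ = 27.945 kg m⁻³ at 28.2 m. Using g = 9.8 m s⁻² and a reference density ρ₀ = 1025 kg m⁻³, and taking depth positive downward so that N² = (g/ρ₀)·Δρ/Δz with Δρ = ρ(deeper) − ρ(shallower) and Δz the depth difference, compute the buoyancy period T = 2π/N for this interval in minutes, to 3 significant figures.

2.46 min

Δρ = 1027.945 − 1026.094 = 1.851 kg m⁻³ over Δz = 28.2 − 18.4 = 9.8 m.
N² = (9.8/1025) × (1.851/9.8) = 1.8059 × 10⁻³ s⁻².
N = √(1.8059 × 10⁻³) = 0.042496 rad s⁻¹, so T = 2π/N = 147.85 s = 2.4642 min ≈ 2.46 min.
N² > 0, so the interval is statically stable.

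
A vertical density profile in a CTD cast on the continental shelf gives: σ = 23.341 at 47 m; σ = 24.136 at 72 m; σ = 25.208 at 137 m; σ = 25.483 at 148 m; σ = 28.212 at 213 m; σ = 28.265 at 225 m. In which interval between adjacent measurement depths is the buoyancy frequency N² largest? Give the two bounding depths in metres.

148–213 m

Compute the density gradient over each adjacent pair:
  47–72 m: Δρ/Δz = 0.795/25 = 0.032 kg m⁻⁴
  72–137 m: Δρ/Δz = 1.072/65 = 0.016 kg m⁻⁴
  137–148 m: Δρ/Δz = 0.275/11 = 0.025 kg m⁻⁴
  148–213 m: Δρ/Δz = 2.729/65 = 0.042 kg m⁻⁴
  213–225 m: Δρ/Δz = 0.053/12 = 4.4 × 10⁻³ kg m⁻⁴
The largest gradient is in the 148–213 m interval — the pycnocline.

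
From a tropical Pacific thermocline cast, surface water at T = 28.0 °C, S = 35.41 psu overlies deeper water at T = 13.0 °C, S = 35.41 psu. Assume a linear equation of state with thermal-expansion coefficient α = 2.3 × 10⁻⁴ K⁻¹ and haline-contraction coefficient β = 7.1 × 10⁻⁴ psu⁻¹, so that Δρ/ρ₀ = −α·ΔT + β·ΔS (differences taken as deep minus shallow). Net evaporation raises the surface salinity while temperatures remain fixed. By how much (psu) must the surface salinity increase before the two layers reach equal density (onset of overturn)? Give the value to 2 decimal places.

4.86 psu

Neutral buoyancy requires −α(T_deep − T_surf) + β(S_deep − S_surf′) = 0.
S_surf′ = S_deep − (α/β)·ΔT = 35.41 − (2.3 × 10⁻⁴/7.1 × 10⁻⁴)·(-15.0) = 40.2692 psu.
Increase required: 40.2692 − 35.41 = 4.8592 psu.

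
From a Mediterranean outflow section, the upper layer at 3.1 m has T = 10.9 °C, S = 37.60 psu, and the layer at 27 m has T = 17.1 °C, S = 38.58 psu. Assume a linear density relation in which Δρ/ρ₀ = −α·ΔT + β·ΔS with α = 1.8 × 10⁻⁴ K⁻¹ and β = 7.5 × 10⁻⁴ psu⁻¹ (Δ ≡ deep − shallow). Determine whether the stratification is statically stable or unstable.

ΔT = 17.1 − 10.9 = +6.2 K and ΔS = 38.58 − 37.60 = +0.98 psu (deep − shallow).
−αΔT = -1.116 × 10⁻³; βΔS = 7.35 × 10⁻⁴; sum Δρ/ρ₀ = -3.81 × 10⁻⁴.
Δρ/ρ₀ < 0, so Δρ < 0: deeper water is lighter → statically unstable; the column would overturn.

unstable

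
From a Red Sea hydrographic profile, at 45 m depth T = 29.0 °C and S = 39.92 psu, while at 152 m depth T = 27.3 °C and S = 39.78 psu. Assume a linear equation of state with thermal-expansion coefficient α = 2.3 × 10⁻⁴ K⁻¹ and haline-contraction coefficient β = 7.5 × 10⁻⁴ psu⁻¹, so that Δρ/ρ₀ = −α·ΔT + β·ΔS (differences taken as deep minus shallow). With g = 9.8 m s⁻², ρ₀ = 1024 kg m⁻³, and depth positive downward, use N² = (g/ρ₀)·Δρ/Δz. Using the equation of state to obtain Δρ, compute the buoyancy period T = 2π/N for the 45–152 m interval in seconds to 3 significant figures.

1.23 × 10³ s

ΔT = -1.7 K, ΔS = -0.14 psu (deep − shallow).
Δρ/ρ₀ = −αΔT + βΔS = 3.91 × 10⁻⁴ − 1.05 × 10⁻⁴ = 2.86 × 10⁻⁴, so Δρ ≈ 0.2929 kg m⁻³.
N² = (g/ρ₀)·Δρ/Δz = g·(Δρ/ρ₀)/Δz = 9.8 × 2.86 × 10⁻⁴ / 107 = 2.6194 × 10⁻⁵ s⁻².
N = √(2.6194 × 10⁻⁵) = 5.1180 × 10⁻³ rad s⁻¹ → T = 2π/N = 1.2277 × 10³ s ≈ 1.23 × 10³ s.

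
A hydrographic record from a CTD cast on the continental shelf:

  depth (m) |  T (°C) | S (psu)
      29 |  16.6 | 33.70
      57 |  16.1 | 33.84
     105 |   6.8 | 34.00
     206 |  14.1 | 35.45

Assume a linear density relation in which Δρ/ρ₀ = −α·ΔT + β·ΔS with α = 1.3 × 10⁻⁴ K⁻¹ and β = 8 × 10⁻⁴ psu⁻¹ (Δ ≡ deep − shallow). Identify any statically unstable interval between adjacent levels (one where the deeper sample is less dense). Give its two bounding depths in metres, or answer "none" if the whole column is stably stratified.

none

Evaluate Δρ/ρ₀ = −αΔT + βΔS across each adjacent pair:
  29–57 m: −αΔT+βΔS = −(1.3 × 10⁻⁴)(-0.5)+(8 × 10⁻⁴)(+0.14) = 1.8 × 10⁻⁴ → stable
  57–105 m: −αΔT+βΔS = −(1.3 × 10⁻⁴)(-9.3)+(8 × 10⁻⁴)(+0.16) = 1.3 × 10⁻³ → stable
  105–206 m: −αΔT+βΔS = −(1.3 × 10⁻⁴)(+7.3)+(8 × 10⁻⁴)(+1.45) = 2.1 × 10⁻⁴ → stable
Every interval has Δρ > 0: the column is stably stratified throughout.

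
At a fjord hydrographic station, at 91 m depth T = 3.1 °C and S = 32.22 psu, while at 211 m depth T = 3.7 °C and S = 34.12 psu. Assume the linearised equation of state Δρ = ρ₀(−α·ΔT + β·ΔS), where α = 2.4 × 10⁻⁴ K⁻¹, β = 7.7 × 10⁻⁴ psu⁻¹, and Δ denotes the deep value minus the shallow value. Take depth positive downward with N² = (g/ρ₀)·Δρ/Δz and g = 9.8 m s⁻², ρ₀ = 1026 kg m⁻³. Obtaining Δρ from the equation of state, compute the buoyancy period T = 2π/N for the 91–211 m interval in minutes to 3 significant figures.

ΔT = +0.6 K, ΔS = +1.90 psu (deep − shallow).
Δρ/ρ₀ = −αΔT + βΔS = -1.44 × 10⁻⁴ + 1.463 × 10⁻³ = 1.319 × 10⁻³, so Δρ ≈ 1.353 kg m⁻³.
N² = (g/ρ₀)·Δρ/Δz = g·(Δρ/ρ₀)/Δz = 9.8 × 1.319 × 10⁻³ / 120 = 1.0772 × 10⁻⁴ s⁻².
N = √(1.0772 × 10⁻⁴) = 0.010379 rad s⁻¹ → T = 2π/N = 605.37 s = 10.089 min ≈ 10.1 min.

10.1 min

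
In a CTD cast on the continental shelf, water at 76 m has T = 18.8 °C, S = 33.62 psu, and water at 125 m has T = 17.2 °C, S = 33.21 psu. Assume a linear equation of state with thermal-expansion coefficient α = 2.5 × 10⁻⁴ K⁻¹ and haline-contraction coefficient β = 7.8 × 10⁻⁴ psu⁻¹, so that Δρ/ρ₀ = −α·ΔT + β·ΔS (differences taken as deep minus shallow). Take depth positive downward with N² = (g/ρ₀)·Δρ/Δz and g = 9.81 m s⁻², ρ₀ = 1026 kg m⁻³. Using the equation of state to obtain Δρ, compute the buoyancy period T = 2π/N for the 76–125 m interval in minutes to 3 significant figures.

26.1 min

ΔT = -1.6 K, ΔS = -0.41 psu (deep − shallow).
Δρ/ρ₀ = −αΔT + βΔS = 4.00 × 10⁻⁴ − 3.198 × 10⁻⁴ = 8.02 × 10⁻⁵, so Δρ ≈ 0.08229 kg m⁻³.
N² = (g/ρ₀)·Δρ/Δz = g·(Δρ/ρ₀)/Δz = 9.81 × 8.02 × 10⁻⁵ / 49 = 1.6056 × 10⁻⁵ s⁻².
N = √(1.6056 × 10⁻⁵) = 4.0070 × 10⁻³ rad s⁻¹ → T = 2π/N = 1.5681 × 10³ s = 26.135 min ≈ 26.1 min.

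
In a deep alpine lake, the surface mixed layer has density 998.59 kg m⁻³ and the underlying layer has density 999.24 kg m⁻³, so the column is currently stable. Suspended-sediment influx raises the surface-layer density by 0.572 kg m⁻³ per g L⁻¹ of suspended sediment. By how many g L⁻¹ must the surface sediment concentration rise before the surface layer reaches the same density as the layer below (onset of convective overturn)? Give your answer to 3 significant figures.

Density deficit of the surface layer: 999.24 − 998.59 = 0.65 kg m⁻³.
Required change = 0.65 / 0.572 = 1.14 g L⁻¹.

1.14 g L⁻¹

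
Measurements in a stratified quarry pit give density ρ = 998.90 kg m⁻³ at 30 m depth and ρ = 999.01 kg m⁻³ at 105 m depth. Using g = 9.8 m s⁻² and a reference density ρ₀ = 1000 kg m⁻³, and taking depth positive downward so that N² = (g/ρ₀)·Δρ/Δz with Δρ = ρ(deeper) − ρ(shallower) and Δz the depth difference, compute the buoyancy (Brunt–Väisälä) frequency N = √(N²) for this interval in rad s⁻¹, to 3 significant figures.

3.79 × 10⁻³ rad s⁻¹

Δρ = 999.01 − 998.90 = 0.11 kg m⁻³ over Δz = 105 − 30 = 75 m.
N² = (9.8/1000) × (0.11/75) = 1.4373 × 10⁻⁵ s⁻².
N = √(1.4373 × 10⁻⁵) = 3.7912 × 10⁻³ rad s⁻¹ ≈ 3.79 × 10⁻³ rad s⁻¹.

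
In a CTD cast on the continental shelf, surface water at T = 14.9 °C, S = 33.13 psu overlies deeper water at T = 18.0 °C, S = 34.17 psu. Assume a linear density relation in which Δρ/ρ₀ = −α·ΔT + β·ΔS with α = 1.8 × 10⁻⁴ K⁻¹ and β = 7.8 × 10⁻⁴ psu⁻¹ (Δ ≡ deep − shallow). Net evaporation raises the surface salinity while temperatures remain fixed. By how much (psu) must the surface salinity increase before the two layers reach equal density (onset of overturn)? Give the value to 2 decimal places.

0.32 psu

Neutral buoyancy requires −α(T_deep − T_surf) + β(S_deep − S_surf′) = 0.
S_surf′ = S_deep − (α/β)·ΔT = 34.17 − (1.8 × 10⁻⁴/7.8 × 10⁻⁴)·(+3.1) = 33.4546 psu.
Increase required: 33.4546 − 33.13 = 0.3246 psu.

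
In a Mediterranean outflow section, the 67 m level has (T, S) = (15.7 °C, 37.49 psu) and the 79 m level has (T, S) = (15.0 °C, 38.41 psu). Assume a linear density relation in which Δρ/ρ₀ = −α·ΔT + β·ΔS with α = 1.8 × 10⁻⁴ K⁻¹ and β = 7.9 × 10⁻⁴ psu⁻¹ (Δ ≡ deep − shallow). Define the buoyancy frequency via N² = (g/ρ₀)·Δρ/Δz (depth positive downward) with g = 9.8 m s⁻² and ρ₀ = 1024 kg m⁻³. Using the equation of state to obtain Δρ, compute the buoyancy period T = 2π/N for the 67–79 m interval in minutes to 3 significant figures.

3.97 min

ΔT = -0.7 K, ΔS = +0.92 psu (deep − shallow).
Δρ/ρ₀ = −αΔT + βΔS = 1.26 × 10⁻⁴ + 7.268 × 10⁻⁴ = 8.528 × 10⁻⁴, so Δρ ≈ 0.8733 kg m⁻³.
N² = (g/ρ₀)·Δρ/Δz = g·(Δρ/ρ₀)/Δz = 9.8 × 8.528 × 10⁻⁴ / 12 = 6.9645 × 10⁻⁴ s⁻².
N = √(6.9645 × 10⁻⁴) = 0.026390 rad s⁻¹ → T = 2π/N = 238.09 s = 3.9682 min ≈ 3.97 min.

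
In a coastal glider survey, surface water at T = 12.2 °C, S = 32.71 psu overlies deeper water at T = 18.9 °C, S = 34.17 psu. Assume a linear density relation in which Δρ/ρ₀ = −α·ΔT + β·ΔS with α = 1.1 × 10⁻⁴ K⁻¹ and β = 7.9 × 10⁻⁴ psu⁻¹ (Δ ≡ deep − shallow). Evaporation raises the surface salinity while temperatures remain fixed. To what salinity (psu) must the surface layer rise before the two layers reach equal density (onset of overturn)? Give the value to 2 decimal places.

33.24 psu

Neutral buoyancy requires −α(T_deep − T_surf) + β(S_deep − S_surf′) = 0.
S_surf′ = S_deep − (α/β)·ΔT = 34.17 − (1.1 × 10⁻⁴/7.9 × 10⁻⁴)·(+6.7) = 33.2371 psu.
Increase required: 33.2371 − 32.71 = 0.5271 psu.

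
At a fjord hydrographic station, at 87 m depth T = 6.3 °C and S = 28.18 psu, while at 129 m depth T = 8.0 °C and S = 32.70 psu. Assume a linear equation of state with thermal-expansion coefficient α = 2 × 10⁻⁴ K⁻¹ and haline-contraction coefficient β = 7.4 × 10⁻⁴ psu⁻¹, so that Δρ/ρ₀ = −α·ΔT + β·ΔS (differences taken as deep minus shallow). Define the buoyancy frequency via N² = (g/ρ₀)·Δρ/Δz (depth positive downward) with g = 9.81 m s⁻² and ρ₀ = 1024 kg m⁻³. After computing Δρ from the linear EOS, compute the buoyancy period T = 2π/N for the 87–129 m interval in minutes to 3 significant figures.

ΔT = +1.7 K, ΔS = +4.52 psu (deep − shallow).
Δρ/ρ₀ = −αΔT + βΔS = -3.40 × 10⁻⁴ + 3.3448 × 10⁻³ = 3.0048 × 10⁻³, so Δρ ≈ 3.077 kg m⁻³.
N² = (g/ρ₀)·Δρ/Δz = g·(Δρ/ρ₀)/Δz = 9.81 × 3.0048 × 10⁻³ / 42 = 7.0184 × 10⁻⁴ s⁻².
N = √(7.0184 × 10⁻⁴) = 0.026492 rad s⁻¹ → T = 2π/N = 237.17 s = 3.9528 min ≈ 3.95 min.

3.95 min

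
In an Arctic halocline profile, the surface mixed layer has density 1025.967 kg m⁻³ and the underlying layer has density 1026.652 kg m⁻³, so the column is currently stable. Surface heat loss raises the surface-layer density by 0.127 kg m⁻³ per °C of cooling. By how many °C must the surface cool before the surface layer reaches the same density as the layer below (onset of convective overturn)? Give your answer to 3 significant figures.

5.39 °C

Density deficit of the surface layer: 1026.652 − 1025.967 = 0.685 kg m⁻³.
Required change = 0.685 / 0.127 = 5.39 °C.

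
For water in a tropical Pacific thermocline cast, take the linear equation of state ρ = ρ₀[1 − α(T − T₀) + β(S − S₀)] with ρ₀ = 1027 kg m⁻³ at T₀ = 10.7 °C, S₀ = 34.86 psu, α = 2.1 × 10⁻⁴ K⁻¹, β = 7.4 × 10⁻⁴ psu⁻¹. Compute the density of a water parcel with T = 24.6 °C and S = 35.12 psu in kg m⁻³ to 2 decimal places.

T − T₀ = +13.9 K, S − S₀ = +0.26 psu.
Bracket = 1 − α·(+13.9) + β·(+0.26) = 1 + (-2.7266 × 10⁻³) = 0.9972734.
ρ = 1027 × 0.9972734 = 1024.20 kg m⁻³.

1024.20 kg m⁻³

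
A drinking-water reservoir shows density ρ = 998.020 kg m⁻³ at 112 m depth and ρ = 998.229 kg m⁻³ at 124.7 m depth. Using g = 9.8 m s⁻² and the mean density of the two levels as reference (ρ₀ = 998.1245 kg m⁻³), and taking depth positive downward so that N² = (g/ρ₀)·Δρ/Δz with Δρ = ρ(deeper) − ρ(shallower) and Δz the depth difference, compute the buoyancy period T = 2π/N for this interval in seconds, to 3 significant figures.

Δρ = 998.229 − 998.020 = 0.209 kg m⁻³ over Δz = 124.7 − 112 = 12.7 m.
N² = (9.8/998.1245) × (0.209/12.7) = 1.6158 × 10⁻⁴ s⁻².
N = √(1.6158 × 10⁻⁴) = 0.012711 rad s⁻¹, so T = 2π/N = 494.31 s ≈ 494 s.
A positive N² confirms static stability across the interval.

494 s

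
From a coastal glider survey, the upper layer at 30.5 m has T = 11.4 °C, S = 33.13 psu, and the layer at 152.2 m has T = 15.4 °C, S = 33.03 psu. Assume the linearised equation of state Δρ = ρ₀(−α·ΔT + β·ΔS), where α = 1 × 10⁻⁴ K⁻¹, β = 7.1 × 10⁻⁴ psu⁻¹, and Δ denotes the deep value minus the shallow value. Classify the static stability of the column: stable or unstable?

unstable

ΔT = 15.4 − 11.4 = +4.0 K and ΔS = 33.03 − 33.13 = -0.10 psu (deep − shallow).
−αΔT = -4.00 × 10⁻⁴; βΔS = -7.10 × 10⁻⁵; sum Δρ/ρ₀ = -4.71 × 10⁻⁴.
Δρ/ρ₀ < 0, so Δρ < 0: deeper water is lighter → statically unstable; the column would overturn.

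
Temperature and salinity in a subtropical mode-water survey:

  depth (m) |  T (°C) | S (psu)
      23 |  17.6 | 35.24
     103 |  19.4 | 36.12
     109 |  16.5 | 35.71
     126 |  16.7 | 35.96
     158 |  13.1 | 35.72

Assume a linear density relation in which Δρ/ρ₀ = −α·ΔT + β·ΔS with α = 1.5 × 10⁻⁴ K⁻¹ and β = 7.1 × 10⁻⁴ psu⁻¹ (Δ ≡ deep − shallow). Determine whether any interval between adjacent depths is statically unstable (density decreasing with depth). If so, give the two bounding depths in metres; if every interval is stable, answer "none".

none

Evaluate Δρ/ρ₀ = −αΔT + βΔS across each adjacent pair:
  23–103 m: −αΔT+βΔS = −(1.5 × 10⁻⁴)(+1.8)+(7.1 × 10⁻⁴)(+0.88) = 3.5 × 10⁻⁴ → stable
  103–109 m: −αΔT+βΔS = −(1.5 × 10⁻⁴)(-2.9)+(7.1 × 10⁻⁴)(-0.41) = 1.4 × 10⁻⁴ → stable
  109–126 m: −αΔT+βΔS = −(1.5 × 10⁻⁴)(+0.2)+(7.1 × 10⁻⁴)(+0.25) = 1.5 × 10⁻⁴ → stable
  126–158 m: −αΔT+βΔS = −(1.5 × 10⁻⁴)(-3.6)+(7.1 × 10⁻⁴)(-0.24) = 3.7 × 10⁻⁴ → stable
Every interval has Δρ > 0: the column is stably stratified throughout.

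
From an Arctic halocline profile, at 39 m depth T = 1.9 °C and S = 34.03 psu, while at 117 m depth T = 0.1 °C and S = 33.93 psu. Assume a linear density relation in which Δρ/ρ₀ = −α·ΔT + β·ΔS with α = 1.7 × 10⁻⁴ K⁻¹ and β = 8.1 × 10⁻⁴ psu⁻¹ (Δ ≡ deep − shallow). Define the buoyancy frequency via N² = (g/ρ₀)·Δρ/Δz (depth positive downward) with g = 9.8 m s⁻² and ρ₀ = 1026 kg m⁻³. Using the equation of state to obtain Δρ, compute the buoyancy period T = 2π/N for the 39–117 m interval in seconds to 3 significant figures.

ΔT = -1.8 K, ΔS = -0.10 psu (deep − shallow).
Δρ/ρ₀ = −αΔT + βΔS = 3.06 × 10⁻⁴ − 8.10 × 10⁻⁵ = 2.25 × 10⁻⁴, so Δρ ≈ 0.2308 kg m⁻³.
N² = (g/ρ₀)·Δρ/Δz = g·(Δρ/ρ₀)/Δz = 9.8 × 2.25 × 10⁻⁴ / 78 = 2.8269 × 10⁻⁵ s⁻².
N = √(2.8269 × 10⁻⁵) = 5.3169 × 10⁻³ rad s⁻¹ → T = 2π/N = 1.1817 × 10³ s ≈ 1.18 × 10³ s.

1.18 × 10³ s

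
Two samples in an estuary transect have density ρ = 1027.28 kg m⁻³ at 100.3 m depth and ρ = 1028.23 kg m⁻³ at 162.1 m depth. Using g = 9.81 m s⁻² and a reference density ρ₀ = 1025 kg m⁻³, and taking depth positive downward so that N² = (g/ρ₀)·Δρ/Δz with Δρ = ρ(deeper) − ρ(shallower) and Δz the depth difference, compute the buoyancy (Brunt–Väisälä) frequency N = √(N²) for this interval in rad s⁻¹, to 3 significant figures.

Δρ = 1028.23 − 1027.28 = 0.95 kg m⁻³ over Δz = 162.1 − 100.3 = 61.8 m.
N² = (9.81/1025) × (0.95/61.8) = 1.4712 × 10⁻⁴ s⁻².
N = √(1.4712 × 10⁻⁴) = 0.012129 rad s⁻¹ ≈ 0.0121 rad s⁻¹.

0.0121 rad s⁻¹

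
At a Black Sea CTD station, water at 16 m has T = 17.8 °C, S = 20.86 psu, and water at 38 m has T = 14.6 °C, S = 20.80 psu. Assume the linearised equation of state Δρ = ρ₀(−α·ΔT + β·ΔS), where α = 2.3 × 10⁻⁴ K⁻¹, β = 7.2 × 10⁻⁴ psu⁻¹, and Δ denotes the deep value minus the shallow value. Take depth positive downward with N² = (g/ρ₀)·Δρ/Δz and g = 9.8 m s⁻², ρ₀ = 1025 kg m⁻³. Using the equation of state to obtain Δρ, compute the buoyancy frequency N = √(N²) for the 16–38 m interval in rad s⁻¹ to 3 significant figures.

ΔT = -3.2 K, ΔS = -0.06 psu (deep − shallow).
Δρ/ρ₀ = −αΔT + βΔS = 7.36 × 10⁻⁴ − 4.32 × 10⁻⁵ = 6.928 × 10⁻⁴, so Δρ ≈ 0.7101 kg m⁻³.
N² = (g/ρ₀)·Δρ/Δz = g·(Δρ/ρ₀)/Δz = 9.8 × 6.928 × 10⁻⁴ / 22 = 3.0861 × 10⁻⁴ s⁻².
N = √(3.0861 × 10⁻⁴) = 0.017567 rad s⁻¹ ≈ 0.0176 rad s⁻¹.

0.0176 rad s⁻¹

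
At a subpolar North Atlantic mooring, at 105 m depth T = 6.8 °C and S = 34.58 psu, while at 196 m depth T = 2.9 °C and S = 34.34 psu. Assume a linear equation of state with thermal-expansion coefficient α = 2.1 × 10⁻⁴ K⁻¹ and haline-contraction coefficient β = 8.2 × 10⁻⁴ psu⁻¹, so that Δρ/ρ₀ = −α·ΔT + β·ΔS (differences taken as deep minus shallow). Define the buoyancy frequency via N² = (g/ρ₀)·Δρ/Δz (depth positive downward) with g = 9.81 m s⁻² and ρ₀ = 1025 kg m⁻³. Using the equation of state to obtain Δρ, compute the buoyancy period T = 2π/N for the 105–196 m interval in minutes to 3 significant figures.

12.8 min

ΔT = -3.9 K, ΔS = -0.24 psu (deep − shallow).
Δρ/ρ₀ = −αΔT + βΔS = 8.19 × 10⁻⁴ − 1.968 × 10⁻⁴ = 6.222 × 10⁻⁴, so Δρ ≈ 0.6378 kg m⁻³.
N² = (g/ρ₀)·Δρ/Δz = g·(Δρ/ρ₀)/Δz = 9.81 × 6.222 × 10⁻⁴ / 91 = 6.7075 × 10⁻⁵ s⁻².
N = √(6.7075 × 10⁻⁵) = 8.1899 × 10⁻³ rad s⁻¹ → T = 2π/N = 767.19 s = 12.787 min ≈ 12.8 min.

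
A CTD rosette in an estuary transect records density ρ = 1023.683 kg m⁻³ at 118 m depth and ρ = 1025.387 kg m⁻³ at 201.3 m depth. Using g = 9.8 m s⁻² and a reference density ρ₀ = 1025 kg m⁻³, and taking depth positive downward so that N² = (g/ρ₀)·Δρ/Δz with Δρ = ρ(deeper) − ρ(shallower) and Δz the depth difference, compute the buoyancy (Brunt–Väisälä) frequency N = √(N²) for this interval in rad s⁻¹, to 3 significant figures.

0.0140 rad s⁻¹

Δρ = 1025.387 − 1023.683 = 1.704 kg m⁻³ over Δz = 201.3 − 118 = 83.3 m.
N² = (9.8/1025) × (1.704/83.3) = 1.9558 × 10⁻⁴ s⁻².
N = √(1.9558 × 10⁻⁴) = 0.013985 rad s⁻¹ ≈ 0.0140 rad s⁻¹.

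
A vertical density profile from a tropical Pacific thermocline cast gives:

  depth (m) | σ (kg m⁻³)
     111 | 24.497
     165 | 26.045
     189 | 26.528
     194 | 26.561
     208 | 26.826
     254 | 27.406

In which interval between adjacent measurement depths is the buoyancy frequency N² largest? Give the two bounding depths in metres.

Compute the density gradient over each adjacent pair:
  111–165 m: Δρ/Δz = 1.548/54 = 0.029 kg m⁻⁴
  165–189 m: Δρ/Δz = 0.483/24 = 0.020 kg m⁻⁴
  189–194 m: Δρ/Δz = 0.033/5 = 6.6 × 10⁻³ kg m⁻⁴
  194–208 m: Δρ/Δz = 0.265/14 = 0.019 kg m⁻⁴
  208–254 m: Δρ/Δz = 0.580/46 = 0.013 kg m⁻⁴
The largest gradient is in the 111–165 m interval — the pycnocline.

111–165 m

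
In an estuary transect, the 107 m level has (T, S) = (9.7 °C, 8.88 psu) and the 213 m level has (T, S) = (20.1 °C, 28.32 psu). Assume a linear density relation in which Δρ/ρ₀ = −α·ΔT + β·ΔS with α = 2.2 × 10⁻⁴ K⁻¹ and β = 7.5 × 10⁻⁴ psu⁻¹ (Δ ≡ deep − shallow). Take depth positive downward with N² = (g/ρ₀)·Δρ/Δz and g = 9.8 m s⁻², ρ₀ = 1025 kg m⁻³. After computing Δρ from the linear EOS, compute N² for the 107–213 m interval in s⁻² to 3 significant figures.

ΔT = +10.4 K, ΔS = +19.44 psu (deep − shallow).
Δρ/ρ₀ = −αΔT + βΔS = -2.288 × 10⁻³ + 0.01458 = 0.012292, so Δρ ≈ 12.60 kg m⁻³.
N² = (g/ρ₀)·Δρ/Δz = g·(Δρ/ρ₀)/Δz = 9.8 × 0.012292 / 106 = 1.1364 × 10⁻³ s⁻² ≈ 1.14 × 10⁻³ s⁻².

1.14 × 10⁻³ s⁻²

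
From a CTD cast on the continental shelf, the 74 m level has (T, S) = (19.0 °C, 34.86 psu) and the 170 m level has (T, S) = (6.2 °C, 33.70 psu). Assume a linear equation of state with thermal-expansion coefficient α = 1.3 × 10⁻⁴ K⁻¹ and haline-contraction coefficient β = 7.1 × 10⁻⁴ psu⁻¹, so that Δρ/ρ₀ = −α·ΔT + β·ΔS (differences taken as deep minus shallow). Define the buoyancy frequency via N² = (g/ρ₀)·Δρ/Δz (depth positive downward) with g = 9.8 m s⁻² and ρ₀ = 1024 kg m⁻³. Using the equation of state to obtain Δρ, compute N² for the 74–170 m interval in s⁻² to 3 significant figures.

ΔT = -12.8 K, ΔS = -1.16 psu (deep − shallow).
Δρ/ρ₀ = −αΔT + βΔS = 1.664 × 10⁻³ − 8.236 × 10⁻⁴ = 8.404 × 10⁻⁴, so Δρ ≈ 0.8606 kg m⁻³.
N² = (g/ρ₀)·Δρ/Δz = g·(Δρ/ρ₀)/Δz = 9.8 × 8.404 × 10⁻⁴ / 96 = 8.5791 × 10⁻⁵ s⁻² ≈ 8.58 × 10⁻⁵ s⁻².

8.58 × 10⁻⁵ s⁻²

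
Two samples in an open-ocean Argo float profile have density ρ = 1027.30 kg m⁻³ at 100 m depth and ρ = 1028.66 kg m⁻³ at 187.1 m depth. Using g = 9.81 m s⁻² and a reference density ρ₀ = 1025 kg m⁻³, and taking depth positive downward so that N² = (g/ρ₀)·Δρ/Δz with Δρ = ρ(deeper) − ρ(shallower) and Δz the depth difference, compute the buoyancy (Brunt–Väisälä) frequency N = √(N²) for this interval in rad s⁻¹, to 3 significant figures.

0.0122 rad s⁻¹

Δρ = 1028.66 − 1027.30 = 1.36 kg m⁻³ over Δz = 187.1 − 100 = 87.1 m.
N² = (9.81/1025) × (1.36/87.1) = 1.4944 × 10⁻⁴ s⁻².
N = √(1.4944 × 10⁻⁴) = 0.012225 rad s⁻¹ ≈ 0.0122 rad s⁻¹.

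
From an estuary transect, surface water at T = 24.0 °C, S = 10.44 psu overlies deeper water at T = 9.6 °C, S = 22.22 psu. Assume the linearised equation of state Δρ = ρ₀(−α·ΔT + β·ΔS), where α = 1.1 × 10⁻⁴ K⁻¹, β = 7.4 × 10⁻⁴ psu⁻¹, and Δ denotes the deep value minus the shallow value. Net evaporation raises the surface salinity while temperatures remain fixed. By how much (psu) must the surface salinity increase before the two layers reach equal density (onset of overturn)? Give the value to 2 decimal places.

Neutral buoyancy requires −α(T_deep − T_surf) + β(S_deep − S_surf′) = 0.
S_surf′ = S_deep − (α/β)·ΔT = 22.22 − (1.1 × 10⁻⁴/7.4 × 10⁻⁴)·(-14.4) = 24.3605 psu.
Increase required: 24.3605 − 10.44 = 13.9205 psu.

13.92 psu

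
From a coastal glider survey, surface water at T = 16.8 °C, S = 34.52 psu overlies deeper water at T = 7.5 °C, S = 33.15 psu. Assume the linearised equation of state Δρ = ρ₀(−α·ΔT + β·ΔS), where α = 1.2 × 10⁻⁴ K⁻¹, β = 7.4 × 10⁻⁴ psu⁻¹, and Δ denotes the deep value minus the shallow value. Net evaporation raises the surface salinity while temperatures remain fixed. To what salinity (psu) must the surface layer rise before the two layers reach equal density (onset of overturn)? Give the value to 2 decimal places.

34.66 psu

Neutral buoyancy requires −α(T_deep − T_surf) + β(S_deep − S_surf′) = 0.
S_surf′ = S_deep − (α/β)·ΔT = 33.15 − (1.2 × 10⁻⁴/7.4 × 10⁻⁴)·(-9.3) = 34.6581 psu.
Increase required: 34.6581 − 34.52 = 0.1381 psu.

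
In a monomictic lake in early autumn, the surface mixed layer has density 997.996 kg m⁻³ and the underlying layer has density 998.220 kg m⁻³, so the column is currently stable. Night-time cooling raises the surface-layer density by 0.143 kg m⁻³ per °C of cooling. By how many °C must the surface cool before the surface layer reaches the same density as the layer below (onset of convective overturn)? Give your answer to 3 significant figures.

Density deficit of the surface layer: 998.220 − 997.996 = 0.224 kg m⁻³.
Required change = 0.224 / 0.143 = 1.57 °C.

1.57 °C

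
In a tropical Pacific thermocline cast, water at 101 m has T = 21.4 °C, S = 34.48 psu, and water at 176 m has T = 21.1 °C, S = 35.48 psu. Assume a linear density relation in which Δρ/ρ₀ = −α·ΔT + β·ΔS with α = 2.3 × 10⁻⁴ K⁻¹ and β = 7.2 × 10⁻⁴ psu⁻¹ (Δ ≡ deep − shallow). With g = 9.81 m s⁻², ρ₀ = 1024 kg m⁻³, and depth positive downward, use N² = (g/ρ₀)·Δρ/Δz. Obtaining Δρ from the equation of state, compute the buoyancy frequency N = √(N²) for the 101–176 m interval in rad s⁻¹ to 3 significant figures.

0.0102 rad s⁻¹

ΔT = -0.3 K, ΔS = +1.00 psu (deep − shallow).
Δρ/ρ₀ = −αΔT + βΔS = 6.90 × 10⁻⁵ + 7.20 × 10⁻⁴ = 7.89 × 10⁻⁴, so Δρ ≈ 0.8079 kg m⁻³.
N² = (g/ρ₀)·Δρ/Δz = g·(Δρ/ρ₀)/Δz = 9.81 × 7.89 × 10⁻⁴ / 75 = 1.0320 × 10⁻⁴ s⁻².
N = √(1.0320 × 10⁻⁴) = 0.010159 rad s⁻¹ ≈ 0.0102 rad s⁻¹.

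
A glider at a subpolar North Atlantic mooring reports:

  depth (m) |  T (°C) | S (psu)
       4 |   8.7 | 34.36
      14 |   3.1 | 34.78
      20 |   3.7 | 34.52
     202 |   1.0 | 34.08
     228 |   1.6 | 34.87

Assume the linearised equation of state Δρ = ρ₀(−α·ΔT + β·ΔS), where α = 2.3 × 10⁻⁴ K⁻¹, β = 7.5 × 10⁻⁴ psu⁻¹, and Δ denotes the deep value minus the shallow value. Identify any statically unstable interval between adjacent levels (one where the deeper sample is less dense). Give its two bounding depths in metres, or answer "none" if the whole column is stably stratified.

Evaluate Δρ/ρ₀ = −αΔT + βΔS across each adjacent pair:
  4–14 m: −αΔT+βΔS = −(2.3 × 10⁻⁴)(-5.6)+(7.5 × 10⁻⁴)(+0.42) = 1.6 × 10⁻³ → stable
  14–20 m: −αΔT+βΔS = −(2.3 × 10⁻⁴)(+0.6)+(7.5 × 10⁻⁴)(-0.26) = -3.3 × 10⁻⁴ → UNSTABLE
  20–202 m: −αΔT+βΔS = −(2.3 × 10⁻⁴)(-2.7)+(7.5 × 10⁻⁴)(-0.44) = 2.9 × 10⁻⁴ → stable
  202–228 m: −αΔT+βΔS = −(2.3 × 10⁻⁴)(+0.6)+(7.5 × 10⁻⁴)(+0.79) = 4.5 × 10⁻⁴ → stable
The 14–20 m interval has Δρ < 0: lighter water underlies denser water.

14–20 m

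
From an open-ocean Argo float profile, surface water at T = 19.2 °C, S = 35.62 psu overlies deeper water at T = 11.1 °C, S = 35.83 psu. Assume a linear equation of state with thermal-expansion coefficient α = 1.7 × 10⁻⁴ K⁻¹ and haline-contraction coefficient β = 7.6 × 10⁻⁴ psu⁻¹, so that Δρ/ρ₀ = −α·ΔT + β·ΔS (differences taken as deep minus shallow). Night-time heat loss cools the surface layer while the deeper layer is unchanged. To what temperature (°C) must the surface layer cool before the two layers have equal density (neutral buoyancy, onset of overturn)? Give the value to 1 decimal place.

10.2 °C

Neutral buoyancy requires Δρ = 0, i.e. −α(T_deep − T_surf′) + β(S_deep − S_surf) = 0.
T_surf′ = T_deep − (β/α)·ΔS = 11.1 − (7.6 × 10⁻⁴/1.7 × 10⁻⁴)·(+0.21) = 10.161 °C.
Cooling required: 19.2 − (10.161) = 9.039 °C.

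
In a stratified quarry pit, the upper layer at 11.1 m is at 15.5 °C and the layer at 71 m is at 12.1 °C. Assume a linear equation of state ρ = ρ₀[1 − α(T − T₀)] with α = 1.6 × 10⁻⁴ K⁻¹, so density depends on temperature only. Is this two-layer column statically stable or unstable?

ΔT = 12.1 − 15.5 = -3.4 K, so Δρ/ρ₀ = −αΔT = 5.44 × 10⁻⁴.
Δρ/ρ₀ > 0, so Δρ > 0: deeper water is denser → statically stable.

stable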